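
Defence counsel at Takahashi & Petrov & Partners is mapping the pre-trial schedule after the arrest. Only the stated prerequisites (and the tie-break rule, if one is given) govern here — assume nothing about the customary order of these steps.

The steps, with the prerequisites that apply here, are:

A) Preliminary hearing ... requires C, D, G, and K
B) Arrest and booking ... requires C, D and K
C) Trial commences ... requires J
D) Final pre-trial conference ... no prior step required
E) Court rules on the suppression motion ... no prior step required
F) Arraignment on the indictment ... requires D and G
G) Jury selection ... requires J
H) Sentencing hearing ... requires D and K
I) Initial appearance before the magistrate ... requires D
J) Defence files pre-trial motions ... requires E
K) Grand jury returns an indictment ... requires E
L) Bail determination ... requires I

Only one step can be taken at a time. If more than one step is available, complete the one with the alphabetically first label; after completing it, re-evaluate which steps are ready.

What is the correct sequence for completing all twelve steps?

D → E → I → J → C → G → F → K → A → B → H → L

Nothing is required for D and E. D has the earlier label → D first.
I now also ready, so the ready set is {E, I}; E has the earlier label → E.
Ready: I, J and K. I has the earlier label → I.
J, K and L are all available; J has the earlier label → J.
C and G now also ready, so the ready set is {C, G, K, L}; C has the earlier label → C.
G, K and L are all available; G has the earlier label → G.
F now also ready, so the ready set is {F, K, L}; F has the earlier label → F.
Ready: K and L. K has the earlier label → K.
Now A, B, H and L have their prerequisites met. A has the earlier label, so A next.
Ready: B, H and L. B has the earlier label → B.
Ready: H and L. H has the earlier label → H.
L is the only step now ready → L.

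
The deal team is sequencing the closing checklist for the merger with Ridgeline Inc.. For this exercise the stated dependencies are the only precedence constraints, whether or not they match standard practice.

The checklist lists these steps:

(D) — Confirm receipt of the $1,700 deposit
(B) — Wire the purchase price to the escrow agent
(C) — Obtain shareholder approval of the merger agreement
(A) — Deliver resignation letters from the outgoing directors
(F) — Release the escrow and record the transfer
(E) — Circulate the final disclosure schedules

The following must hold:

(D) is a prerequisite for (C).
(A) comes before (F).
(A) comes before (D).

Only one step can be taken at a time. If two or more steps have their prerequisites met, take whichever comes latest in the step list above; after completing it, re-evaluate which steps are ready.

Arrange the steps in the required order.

(E) (A) (F) (B) (D) (C)

Nothing is required for (E), (A) and (B). (E) is listed later → (E) first.
Ready: (A) and (B). (A) is listed later → (A).
(F) and (D) now also ready, so the ready set is {(F), (B), (D)}; (F) is listed later → (F).
(B) and (D) are both available; (B) is listed later → (B).
(D) needed (A), now all done → (D).
(C) needed (D), now all done → (C).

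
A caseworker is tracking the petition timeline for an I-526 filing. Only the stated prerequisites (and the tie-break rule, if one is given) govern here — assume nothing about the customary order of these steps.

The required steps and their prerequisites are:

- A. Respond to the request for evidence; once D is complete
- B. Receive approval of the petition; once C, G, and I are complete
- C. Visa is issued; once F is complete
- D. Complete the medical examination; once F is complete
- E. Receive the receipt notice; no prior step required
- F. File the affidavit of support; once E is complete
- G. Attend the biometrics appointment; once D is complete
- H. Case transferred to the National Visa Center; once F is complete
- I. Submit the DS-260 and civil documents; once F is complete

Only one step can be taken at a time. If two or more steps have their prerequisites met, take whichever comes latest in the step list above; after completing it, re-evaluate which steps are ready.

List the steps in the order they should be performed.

E, F, I, H, D, G, C, B, A

E is the only step with nothing outstanding, so it goes first.
F is the only step now ready → F.
Ready: I, H, D and C. I is listed later → I.
H, D and C are all available; H is listed later → H.
D and C are both available; D is listed later → D.
G, C and A are all available; G is listed later → G.
Now C and A have their prerequisites met. C is listed later, so C next.
B now also ready, so the ready set is {B, A}; B is listed later → B.
A needed D, now all done → A.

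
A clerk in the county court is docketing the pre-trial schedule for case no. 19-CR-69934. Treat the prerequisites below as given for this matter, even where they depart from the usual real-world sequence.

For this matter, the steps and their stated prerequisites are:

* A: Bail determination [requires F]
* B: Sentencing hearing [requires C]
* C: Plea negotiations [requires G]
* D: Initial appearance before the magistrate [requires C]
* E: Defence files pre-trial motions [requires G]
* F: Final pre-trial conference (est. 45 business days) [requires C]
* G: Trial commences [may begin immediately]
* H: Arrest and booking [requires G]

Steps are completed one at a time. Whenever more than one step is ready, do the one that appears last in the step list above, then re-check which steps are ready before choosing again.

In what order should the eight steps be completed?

G H E C F D B A

Only G has no prerequisites, so it is first.
Now H, E and C have their prerequisites met. H is listed later, so H next.
Now E and C have their prerequisites met. E is listed later, so E next.
Next only C has its prerequisites met → C.
F, D and B are all available; F is listed later → F.
Now D, B and A have their prerequisites met. D is listed later, so D next.
Ready: B and A. B is listed later → B.
A needed F, now all done → A.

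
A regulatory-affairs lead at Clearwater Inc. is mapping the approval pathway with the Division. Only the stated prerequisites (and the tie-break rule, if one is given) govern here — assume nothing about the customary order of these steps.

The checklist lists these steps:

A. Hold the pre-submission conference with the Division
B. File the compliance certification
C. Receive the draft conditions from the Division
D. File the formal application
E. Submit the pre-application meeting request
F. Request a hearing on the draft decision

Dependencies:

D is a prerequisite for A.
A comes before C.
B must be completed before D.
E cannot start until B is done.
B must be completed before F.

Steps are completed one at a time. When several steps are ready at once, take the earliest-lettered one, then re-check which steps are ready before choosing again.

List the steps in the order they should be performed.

B is the only step with nothing outstanding, so it goes first.
Now D, E and F have their prerequisites met. D has the earlier label, so D next.
Now A, E and F have their prerequisites met. A has the earlier label, so A next.
C now also ready, so the ready set is {C, E, F}; C has the earlier label → C.
E and F are both available; E has the earlier label → E.
Next only F has its prerequisites met → F.

B D A C E F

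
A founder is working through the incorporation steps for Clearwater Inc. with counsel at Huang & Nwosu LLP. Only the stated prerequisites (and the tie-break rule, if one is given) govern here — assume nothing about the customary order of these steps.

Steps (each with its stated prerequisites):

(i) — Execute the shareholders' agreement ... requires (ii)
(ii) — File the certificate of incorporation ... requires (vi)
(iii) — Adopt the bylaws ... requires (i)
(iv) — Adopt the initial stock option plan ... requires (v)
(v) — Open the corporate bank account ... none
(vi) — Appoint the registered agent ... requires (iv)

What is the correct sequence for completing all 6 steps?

(v) → (iv) → (vi) → (ii) → (i) → (iii)

Only (v) has no prerequisites, so it is first.
(iv) needed (v), now all done → (iv).
(vi) needed (iv), now all done → (vi).
That leaves (ii) as the only ready step → (ii).
Next only (i) has its prerequisites met → (i).
Next only (iii) has its prerequisites met → (iii).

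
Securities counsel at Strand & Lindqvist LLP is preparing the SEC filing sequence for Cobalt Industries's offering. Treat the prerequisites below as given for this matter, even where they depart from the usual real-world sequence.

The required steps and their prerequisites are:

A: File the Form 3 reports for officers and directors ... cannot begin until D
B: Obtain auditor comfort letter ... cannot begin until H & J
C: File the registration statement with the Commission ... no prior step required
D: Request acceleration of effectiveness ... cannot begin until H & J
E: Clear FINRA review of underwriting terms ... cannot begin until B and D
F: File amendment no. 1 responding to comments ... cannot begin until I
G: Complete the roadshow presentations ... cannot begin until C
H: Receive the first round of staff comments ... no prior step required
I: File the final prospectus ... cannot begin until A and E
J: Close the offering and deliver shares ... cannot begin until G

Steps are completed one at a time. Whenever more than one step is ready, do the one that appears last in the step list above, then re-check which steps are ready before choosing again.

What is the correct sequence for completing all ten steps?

H C G J D B E A I F

Nothing is required for H and C. H is listed later → H first.
C is the only step now ready → C.
That leaves G as the only ready step → G.
Next only J has its prerequisites met → J.
Now D and B have their prerequisites met. D is listed later, so D next.
Ready: B and A. B is listed later → B.
E now also ready, so the ready set is {E, A}; E is listed later → E.
Next only A has its prerequisites met → A.
That leaves I as the only ready step → I.
F needed I, now all done → F.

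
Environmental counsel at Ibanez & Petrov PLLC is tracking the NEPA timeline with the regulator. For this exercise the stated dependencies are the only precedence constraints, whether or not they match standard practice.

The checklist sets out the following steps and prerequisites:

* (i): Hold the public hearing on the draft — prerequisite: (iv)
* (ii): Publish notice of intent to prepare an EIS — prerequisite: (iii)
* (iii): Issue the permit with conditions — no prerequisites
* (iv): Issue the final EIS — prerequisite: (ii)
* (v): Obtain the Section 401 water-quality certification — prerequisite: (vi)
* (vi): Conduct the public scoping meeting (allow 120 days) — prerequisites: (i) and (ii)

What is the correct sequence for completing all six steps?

(iii), (ii), (iv), (i), (vi), (v)

(iii) is the only step with nothing outstanding, so it goes first.
That leaves (ii) as the only ready step → (ii).
That leaves (iv) as the only ready step → (iv).
Next only (i) has its prerequisites met → (i).
That leaves (vi) as the only ready step → (vi).
(v) is the only step now ready → (v).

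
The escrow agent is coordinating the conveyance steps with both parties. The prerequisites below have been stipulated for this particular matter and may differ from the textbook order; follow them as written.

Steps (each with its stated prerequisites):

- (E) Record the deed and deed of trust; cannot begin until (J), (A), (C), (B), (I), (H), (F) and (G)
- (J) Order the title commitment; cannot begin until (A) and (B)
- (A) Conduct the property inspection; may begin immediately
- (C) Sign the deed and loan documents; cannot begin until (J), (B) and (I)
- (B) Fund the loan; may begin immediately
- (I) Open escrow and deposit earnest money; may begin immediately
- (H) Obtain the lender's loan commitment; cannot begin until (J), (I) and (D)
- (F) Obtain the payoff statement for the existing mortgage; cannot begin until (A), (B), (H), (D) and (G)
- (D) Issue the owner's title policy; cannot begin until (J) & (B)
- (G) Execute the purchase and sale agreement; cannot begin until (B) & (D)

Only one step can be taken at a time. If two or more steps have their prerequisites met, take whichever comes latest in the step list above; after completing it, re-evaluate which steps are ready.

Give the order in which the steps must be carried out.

Nothing is required for (I), (B) and (A). (I) is listed later → (I) first.
Ready: (B) and (A). (B) is listed later → (B).
That leaves (A) as the only ready step → (A).
Next only (J) has its prerequisites met → (J).
Now (D) and (C) have their prerequisites met. (D) is listed later, so (D) next.
Ready: (G), (H) and (C). (G) is listed later → (G).
Ready: (H) and (C). (H) is listed later → (H).
(F) now also ready, so the ready set is {(F), (C)}; (F) is listed later → (F).
(C) is the only step now ready → (C).
(E) is the only step now ready → (E).

(I) (B) (A) (J) (D) (G) (H) (F) (C) (E)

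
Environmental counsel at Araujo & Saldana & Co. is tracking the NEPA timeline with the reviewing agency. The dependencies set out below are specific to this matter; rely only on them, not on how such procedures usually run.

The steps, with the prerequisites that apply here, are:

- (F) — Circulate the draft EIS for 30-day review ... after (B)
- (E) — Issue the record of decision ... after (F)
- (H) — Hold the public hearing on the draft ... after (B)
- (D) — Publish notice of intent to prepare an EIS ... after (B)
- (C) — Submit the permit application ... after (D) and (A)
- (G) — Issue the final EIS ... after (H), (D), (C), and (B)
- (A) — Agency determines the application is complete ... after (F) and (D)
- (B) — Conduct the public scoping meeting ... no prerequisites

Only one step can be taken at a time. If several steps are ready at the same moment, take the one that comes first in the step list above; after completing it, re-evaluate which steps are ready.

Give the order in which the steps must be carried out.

Only (B) has no prerequisites, so it is first.
(F), (H) and (D) are all available; (F) is listed earlier → (F).
(E), (H) and (D) are all available; (E) is listed earlier → (E).
Now (H) and (D) have their prerequisites met. (H) is listed earlier, so (H) next.
(D) needed (B), now all done → (D).
Next only (A) has its prerequisites met → (A).
(C) needed (D) and (A), now all done → (C).
(G) is the only step now ready → (G).

(B), (F), (E), (H), (D), (A), (C), (G)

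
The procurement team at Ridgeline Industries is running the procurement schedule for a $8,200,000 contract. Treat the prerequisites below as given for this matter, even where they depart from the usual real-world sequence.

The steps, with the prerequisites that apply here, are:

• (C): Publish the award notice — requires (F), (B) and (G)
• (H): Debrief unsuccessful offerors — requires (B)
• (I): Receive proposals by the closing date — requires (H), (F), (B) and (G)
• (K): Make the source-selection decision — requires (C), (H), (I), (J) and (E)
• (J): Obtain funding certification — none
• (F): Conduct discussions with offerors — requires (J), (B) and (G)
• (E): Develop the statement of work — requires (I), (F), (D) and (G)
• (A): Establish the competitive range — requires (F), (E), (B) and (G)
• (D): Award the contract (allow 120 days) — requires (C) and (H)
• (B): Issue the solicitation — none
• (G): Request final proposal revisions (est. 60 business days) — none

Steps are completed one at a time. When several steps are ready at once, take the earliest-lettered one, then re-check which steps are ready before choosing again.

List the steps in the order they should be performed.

(B) (G) (H) (J) (F) (C) (D) (I) (E) (A) (K)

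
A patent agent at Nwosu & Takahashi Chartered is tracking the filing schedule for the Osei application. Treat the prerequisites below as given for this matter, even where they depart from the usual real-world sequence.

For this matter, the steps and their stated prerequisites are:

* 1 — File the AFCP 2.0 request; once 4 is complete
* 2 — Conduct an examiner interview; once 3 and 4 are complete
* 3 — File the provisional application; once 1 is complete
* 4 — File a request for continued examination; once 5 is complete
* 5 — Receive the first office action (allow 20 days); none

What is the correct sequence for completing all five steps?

5 4 1 3 2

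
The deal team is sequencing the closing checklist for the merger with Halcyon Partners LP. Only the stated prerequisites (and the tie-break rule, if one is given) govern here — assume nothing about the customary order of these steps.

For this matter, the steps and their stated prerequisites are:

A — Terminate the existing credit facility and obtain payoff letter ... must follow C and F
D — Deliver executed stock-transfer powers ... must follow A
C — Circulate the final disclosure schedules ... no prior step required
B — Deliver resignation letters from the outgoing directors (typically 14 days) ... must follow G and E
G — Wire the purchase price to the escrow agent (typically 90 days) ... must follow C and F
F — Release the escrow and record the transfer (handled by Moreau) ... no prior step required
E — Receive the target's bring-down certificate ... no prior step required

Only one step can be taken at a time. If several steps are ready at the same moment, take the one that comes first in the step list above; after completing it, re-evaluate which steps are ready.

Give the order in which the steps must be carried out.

Nothing is required for C, F and E. C is listed earlier → C first.
Ready: F and E. F is listed earlier → F.
Ready: A, G and E. A is listed earlier → A.
D, G and E are all available; D is listed earlier → D.
Ready: G and E. G is listed earlier → G.
That leaves E as the only ready step → E.
B needed G and E, now all done → B.

C → F → A → D → G → E → B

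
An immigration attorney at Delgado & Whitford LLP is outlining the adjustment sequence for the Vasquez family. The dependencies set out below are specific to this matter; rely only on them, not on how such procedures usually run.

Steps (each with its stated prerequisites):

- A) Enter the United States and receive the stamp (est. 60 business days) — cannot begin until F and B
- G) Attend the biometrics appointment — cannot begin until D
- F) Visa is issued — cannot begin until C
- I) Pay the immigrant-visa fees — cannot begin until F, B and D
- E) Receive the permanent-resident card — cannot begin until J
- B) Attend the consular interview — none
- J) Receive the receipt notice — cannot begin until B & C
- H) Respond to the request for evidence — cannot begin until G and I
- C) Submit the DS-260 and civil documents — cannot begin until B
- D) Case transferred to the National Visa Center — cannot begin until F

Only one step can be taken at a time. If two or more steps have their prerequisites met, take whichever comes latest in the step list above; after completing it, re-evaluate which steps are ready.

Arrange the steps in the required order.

B, C, J, E, F, D, I, G, H, A

B is the only step with nothing outstanding, so it goes first.
C needed B, now all done → C.
Now J and F have their prerequisites met. J is listed later, so J next.
E now also ready, so the ready set is {E, F}; E is listed later → E.
F needed C, now all done → F.
D and A are both available; D is listed later → D.
Now I, G and A have their prerequisites met. I is listed later, so I next.
G and A are both available; G is listed later → G.
H now also ready, so the ready set is {H, A}; H is listed later → H.
A needed B and F, now all done → A.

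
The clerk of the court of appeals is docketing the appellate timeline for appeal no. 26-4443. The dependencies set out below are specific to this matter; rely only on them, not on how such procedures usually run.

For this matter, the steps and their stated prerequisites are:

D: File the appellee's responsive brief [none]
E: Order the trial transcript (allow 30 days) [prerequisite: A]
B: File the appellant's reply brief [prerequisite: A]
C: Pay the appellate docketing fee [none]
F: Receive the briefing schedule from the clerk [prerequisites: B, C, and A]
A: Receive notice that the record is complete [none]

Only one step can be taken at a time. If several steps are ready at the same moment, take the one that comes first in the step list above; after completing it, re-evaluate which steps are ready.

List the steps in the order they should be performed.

Nothing is required for D, C and A. D is listed earlier → D first.
Now C and A have their prerequisites met. C is listed earlier, so C next.
That leaves A as the only ready step → A.
Ready: E and B. E is listed earlier → E.
Next only B has its prerequisites met → B.
F is the only step now ready → F.

D, C, A, E, B, F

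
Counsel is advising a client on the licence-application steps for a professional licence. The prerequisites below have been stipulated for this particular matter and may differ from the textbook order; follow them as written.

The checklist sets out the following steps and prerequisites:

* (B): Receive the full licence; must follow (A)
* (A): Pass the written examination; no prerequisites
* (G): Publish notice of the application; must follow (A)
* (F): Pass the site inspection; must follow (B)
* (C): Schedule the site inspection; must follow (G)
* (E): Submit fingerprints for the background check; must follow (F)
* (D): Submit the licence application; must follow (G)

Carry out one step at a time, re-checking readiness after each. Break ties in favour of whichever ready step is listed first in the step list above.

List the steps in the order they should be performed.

(A) → (B) → (G) → (F) → (C) → (E) → (D)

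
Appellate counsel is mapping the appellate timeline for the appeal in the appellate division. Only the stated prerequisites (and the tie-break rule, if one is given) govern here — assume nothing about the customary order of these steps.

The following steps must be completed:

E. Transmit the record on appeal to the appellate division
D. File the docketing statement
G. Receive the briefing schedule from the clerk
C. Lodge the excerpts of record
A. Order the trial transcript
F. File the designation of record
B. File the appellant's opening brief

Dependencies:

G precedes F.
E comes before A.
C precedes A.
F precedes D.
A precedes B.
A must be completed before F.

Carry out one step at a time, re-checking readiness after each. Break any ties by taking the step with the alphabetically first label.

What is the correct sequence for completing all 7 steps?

C → E → A → B → G → F → D

C, E and G have no prerequisites; C has the earlier label, so C is first.
Ready: E and G. E has the earlier label → E.
Ready: A and G. A has the earlier label → A.
Now B and G have their prerequisites met. B has the earlier label, so B next.
That leaves G as the only ready step → G.
That leaves F as the only ready step → F.
D is the only step now ready → D.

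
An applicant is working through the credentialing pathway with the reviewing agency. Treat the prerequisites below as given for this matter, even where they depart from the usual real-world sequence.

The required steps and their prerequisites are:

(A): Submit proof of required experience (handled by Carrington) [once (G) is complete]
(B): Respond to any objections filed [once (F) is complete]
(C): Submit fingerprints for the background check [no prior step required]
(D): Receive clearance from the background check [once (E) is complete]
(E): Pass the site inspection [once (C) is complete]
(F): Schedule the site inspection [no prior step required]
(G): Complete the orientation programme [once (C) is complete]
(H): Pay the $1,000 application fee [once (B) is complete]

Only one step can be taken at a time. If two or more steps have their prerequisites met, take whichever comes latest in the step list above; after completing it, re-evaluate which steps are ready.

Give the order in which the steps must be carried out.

(F), (C), (G), (E), (D), (B), (H), (A)

(F) and (C) have no prerequisites; (F) is listed later, so (F) is first.
(B) now also ready, so the ready set is {(C), (B)}; (C) is listed later → (C).
Ready: (G), (E) and (B). (G) is listed later → (G).
(A) now also ready, so the ready set is {(E), (B), (A)}; (E) is listed later → (E).
Now (D), (B) and (A) have their prerequisites met. (D) is listed later, so (D) next.
Now (B) and (A) have their prerequisites met. (B) is listed later, so (B) next.
Now (H) and (A) have their prerequisites met. (H) is listed later, so (H) next.
Next only (A) has its prerequisites met → (A).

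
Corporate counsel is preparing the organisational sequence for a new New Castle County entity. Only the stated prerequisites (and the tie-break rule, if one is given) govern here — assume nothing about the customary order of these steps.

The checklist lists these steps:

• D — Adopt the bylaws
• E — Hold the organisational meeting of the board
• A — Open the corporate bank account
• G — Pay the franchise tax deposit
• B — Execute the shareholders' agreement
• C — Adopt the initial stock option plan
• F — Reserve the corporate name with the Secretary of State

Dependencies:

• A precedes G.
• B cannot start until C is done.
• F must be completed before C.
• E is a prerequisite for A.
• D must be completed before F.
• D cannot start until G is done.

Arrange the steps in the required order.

E has no prerequisites → E first.
A needed E, now all done → A.
G needed A, now all done → G.
That leaves D as the only ready step → D.
F is the only step now ready → F.
C is the only step now ready → C.
B needed C, now all done → B.

E, A, G, D, F, C, B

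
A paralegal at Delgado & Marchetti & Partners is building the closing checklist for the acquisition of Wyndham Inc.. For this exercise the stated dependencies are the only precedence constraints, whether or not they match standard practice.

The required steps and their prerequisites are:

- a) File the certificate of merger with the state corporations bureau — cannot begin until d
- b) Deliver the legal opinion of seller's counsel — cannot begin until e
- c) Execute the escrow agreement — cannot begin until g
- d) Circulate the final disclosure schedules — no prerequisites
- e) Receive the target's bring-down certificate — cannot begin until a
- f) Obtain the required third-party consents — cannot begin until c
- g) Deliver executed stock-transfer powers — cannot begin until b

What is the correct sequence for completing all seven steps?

d, a, e, b, g, c, f

d is the only step with nothing outstanding, so it goes first.
Next only a has its prerequisites met → a.
e is the only step now ready → e.
b needed e, now all done → b.
That leaves g as the only ready step → g.
Next only c has its prerequisites met → c.
f needed c, now all done → f.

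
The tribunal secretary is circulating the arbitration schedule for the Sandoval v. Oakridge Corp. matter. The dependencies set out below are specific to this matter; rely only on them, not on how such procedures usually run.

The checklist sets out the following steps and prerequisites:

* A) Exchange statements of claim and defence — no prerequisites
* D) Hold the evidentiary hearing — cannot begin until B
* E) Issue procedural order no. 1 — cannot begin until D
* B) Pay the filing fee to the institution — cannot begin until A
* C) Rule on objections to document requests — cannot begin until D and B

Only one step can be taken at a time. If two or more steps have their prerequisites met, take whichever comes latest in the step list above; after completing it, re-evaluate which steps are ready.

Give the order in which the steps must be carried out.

A is the only step with nothing outstanding, so it goes first.
Next only B has its prerequisites met → B.
D needed B, now all done → D.
Ready: C and E. C is listed later → C.
That leaves E as the only ready step → E.

A, B, D, C, E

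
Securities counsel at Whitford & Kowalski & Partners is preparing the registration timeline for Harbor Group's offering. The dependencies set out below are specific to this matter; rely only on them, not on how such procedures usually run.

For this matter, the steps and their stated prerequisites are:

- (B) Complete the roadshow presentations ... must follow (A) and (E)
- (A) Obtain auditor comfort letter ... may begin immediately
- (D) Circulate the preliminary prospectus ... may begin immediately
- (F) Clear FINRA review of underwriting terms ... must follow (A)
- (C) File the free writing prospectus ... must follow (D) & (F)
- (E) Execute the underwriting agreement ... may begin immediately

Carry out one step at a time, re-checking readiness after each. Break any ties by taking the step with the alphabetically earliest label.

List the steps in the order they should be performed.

(A) (D) (E) (B) (F) (C)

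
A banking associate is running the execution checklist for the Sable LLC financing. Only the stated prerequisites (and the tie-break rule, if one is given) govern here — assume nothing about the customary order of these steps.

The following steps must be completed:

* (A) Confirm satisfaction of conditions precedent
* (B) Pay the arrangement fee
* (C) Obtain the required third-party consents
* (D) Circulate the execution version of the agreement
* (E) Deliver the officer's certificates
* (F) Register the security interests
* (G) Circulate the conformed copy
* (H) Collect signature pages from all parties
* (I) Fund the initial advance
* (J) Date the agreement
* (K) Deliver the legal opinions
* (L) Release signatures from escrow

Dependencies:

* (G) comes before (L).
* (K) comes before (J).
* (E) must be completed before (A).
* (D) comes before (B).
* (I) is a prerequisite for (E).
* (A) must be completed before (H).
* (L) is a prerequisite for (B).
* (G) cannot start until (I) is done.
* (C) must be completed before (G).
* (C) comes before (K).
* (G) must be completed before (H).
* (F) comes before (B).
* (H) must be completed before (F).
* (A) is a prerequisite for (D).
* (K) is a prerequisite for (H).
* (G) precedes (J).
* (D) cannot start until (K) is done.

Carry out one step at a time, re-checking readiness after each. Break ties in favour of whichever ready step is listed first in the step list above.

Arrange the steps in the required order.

(C), (I), (E), (A), (G), (K), (D), (H), (F), (J), (L), (B)

(C) and (I) have no prerequisites; (C) is listed earlier, so (C) is first.
(K) now also ready, so the ready set is {(I), (K)}; (I) is listed earlier → (I).
Now (E), (G) and (K) have their prerequisites met. (E) is listed earlier, so (E) next.
Now (A), (G) and (K) have their prerequisites met. (A) is listed earlier, so (A) next.
Now (G) and (K) have their prerequisites met. (G) is listed earlier, so (G) next.
(L) now also ready, so the ready set is {(K), (L)}; (K) is listed earlier → (K).
Now (D), (H), (J) and (L) have their prerequisites met. (D) is listed earlier, so (D) next.
(H), (J) and (L) are all available; (H) is listed earlier → (H).
(F), (J) and (L) are all available; (F) is listed earlier → (F).
Ready: (J) and (L). (J) is listed earlier → (J).
(L) is the only step now ready → (L).
(B) needed (D), (F) and (L), now all done → (B).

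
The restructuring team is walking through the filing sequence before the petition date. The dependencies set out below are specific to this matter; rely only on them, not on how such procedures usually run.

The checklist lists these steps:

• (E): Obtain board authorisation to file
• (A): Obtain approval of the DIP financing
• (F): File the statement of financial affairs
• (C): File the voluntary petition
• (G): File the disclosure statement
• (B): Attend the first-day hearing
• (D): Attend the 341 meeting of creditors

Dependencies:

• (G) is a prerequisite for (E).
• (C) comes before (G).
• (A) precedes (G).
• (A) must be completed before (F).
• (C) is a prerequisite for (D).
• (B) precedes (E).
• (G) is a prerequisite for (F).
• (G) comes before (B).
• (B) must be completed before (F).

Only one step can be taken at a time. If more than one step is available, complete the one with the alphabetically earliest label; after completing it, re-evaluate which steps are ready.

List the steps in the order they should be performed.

(A), (C), (D), (G), (B), (E), (F)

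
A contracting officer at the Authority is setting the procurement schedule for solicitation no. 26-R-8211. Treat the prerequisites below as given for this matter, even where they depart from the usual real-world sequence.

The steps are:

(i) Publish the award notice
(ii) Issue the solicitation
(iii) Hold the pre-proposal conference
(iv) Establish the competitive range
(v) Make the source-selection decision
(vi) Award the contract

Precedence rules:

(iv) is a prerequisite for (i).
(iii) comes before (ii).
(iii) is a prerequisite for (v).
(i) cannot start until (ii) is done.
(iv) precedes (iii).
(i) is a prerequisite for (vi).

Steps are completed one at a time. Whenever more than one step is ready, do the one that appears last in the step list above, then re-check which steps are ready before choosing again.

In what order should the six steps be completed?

(iv) has no prerequisites → (iv) first.
(iii) is the only step now ready → (iii).
Now (v) and (ii) have their prerequisites met. (v) is listed later, so (v) next.
(ii) needed (iii), now all done → (ii).
Next only (i) has its prerequisites met → (i).
That leaves (vi) as the only ready step → (vi).

(iv), (iii), (v), (ii), (i), (vi)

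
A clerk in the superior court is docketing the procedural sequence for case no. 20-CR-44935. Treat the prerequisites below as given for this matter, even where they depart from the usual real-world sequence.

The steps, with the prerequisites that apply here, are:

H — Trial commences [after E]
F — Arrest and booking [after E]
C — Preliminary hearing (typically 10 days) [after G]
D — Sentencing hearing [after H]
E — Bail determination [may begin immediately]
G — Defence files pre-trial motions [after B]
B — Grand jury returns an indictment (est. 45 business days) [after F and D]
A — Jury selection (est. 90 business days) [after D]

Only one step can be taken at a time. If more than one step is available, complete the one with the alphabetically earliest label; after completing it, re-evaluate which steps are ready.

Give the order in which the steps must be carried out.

E → F → H → D → A → B → G → C

Only E has no prerequisites, so it is first.
Now F and H have their prerequisites met. F has the earlier label, so F next.
H needed E, now all done → H.
D is the only step now ready → D.
Now A and B have their prerequisites met. A has the earlier label, so A next.
That leaves B as the only ready step → B.
Next only G has its prerequisites met → G.
That leaves C as the only ready step → C.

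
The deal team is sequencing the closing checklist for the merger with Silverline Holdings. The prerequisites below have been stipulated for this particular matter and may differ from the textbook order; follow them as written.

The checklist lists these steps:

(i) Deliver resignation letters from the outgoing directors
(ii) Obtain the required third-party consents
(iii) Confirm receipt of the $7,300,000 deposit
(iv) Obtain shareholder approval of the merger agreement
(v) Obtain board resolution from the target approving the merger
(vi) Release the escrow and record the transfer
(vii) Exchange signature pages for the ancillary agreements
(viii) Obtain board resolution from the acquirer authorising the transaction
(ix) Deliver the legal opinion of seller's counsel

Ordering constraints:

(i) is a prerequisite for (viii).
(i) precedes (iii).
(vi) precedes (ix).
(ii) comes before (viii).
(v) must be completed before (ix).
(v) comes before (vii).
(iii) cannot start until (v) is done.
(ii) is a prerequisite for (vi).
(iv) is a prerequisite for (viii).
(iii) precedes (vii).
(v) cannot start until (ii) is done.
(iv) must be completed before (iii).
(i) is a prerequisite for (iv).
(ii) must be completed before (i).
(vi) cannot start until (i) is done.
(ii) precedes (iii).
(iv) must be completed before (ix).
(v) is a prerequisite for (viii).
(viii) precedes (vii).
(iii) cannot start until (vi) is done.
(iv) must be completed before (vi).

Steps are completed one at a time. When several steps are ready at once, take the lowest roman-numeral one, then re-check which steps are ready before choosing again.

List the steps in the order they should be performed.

Only (ii) has no prerequisites, so it is first.
Now (i) and (v) have their prerequisites met. (i) has the earlier label, so (i) next.
Ready: (iv) and (v). (iv) has the earlier label → (iv).
(vi) now also ready, so the ready set is {(v), (vi)}; (v) has the earlier label → (v).
(viii) now also ready, so the ready set is {(vi), (viii)}; (vi) has the earlier label → (vi).
Now (iii), (viii) and (ix) have their prerequisites met. (iii) has the earlier label, so (iii) next.
Now (viii) and (ix) have their prerequisites met. (viii) has the earlier label, so (viii) next.
(vii) and (ix) are both available; (vii) has the earlier label → (vii).
(ix) is the only step now ready → (ix).

(ii) (i) (iv) (v) (vi) (iii) (viii) (vii) (ix)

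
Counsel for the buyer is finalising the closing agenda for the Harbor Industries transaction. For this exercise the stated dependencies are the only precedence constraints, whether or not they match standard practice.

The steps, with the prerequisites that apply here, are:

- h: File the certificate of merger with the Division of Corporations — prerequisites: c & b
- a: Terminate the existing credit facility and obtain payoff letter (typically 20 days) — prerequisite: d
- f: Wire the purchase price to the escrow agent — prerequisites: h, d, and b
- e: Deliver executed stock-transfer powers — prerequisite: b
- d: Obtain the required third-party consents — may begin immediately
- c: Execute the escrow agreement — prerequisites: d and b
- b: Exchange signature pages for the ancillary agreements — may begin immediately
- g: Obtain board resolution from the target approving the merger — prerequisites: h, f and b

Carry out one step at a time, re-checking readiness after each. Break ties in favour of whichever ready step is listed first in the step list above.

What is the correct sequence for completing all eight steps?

d, a, b, e, c, h, f, g

Nothing is required for d and b. d is listed earlier → d first.
Ready: a and b. a is listed earlier → a.
Next only b has its prerequisites met → b.
Now e and c have their prerequisites met. e is listed earlier, so e next.
c is the only step now ready → c.
h needed c and b, now all done → h.
f needed h, d and b, now all done → f.
g is the only step now ready → g.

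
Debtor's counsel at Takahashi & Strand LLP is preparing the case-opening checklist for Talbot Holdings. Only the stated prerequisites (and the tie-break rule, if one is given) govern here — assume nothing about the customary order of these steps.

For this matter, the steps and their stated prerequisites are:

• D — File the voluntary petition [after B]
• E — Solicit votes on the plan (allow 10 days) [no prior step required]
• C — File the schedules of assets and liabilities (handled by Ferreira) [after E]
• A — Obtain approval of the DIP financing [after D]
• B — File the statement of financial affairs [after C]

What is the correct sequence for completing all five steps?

Only E has no prerequisites, so it is first.
C is the only step now ready → C.
B needed C, now all done → B.
D is the only step now ready → D.
A is the only step now ready → A.

E → C → B → D → A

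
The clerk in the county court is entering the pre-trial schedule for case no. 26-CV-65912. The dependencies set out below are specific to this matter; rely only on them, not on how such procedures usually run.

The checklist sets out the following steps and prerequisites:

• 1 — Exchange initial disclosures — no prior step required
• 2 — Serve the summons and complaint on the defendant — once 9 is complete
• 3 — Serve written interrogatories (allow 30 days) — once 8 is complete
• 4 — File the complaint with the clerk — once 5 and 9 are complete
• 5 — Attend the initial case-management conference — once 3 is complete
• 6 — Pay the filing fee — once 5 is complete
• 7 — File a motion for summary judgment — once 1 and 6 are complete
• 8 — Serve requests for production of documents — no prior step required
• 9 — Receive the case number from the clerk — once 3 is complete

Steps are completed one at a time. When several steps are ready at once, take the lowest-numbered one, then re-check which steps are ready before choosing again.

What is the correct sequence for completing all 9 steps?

Nothing is required for 1 and 8. 1 has the earlier label → 1 first.
8 is the only step now ready → 8.
That leaves 3 as the only ready step → 3.
Ready: 5 and 9. 5 has the earlier label → 5.
6 and 9 are both available; 6 has the earlier label → 6.
7 and 9 are both available; 7 has the earlier label → 7.
That leaves 9 as the only ready step → 9.
Ready: 2 and 4. 2 has the earlier label → 2.
That leaves 4 as the only ready step → 4.

1 8 3 5 6 7 9 2 4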